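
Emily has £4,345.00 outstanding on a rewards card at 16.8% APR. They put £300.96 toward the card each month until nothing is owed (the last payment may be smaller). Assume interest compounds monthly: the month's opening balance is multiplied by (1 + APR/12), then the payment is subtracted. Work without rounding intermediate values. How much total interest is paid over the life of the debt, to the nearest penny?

£543.27

Monthly rate r = 16.8%/12 = 1.4% = 0.014.
Payoff takes n = ⌈−ln(1 − rB₀/P)/ln(1+r)⌉ = ⌈16.241⌉ = 17 payments; the last is £72.91.
Total paid = 16·£300.96 + £72.91 = £4,888.27.
Total interest = total paid − principal = £4,888.27 − £4,345.00 = £543.27.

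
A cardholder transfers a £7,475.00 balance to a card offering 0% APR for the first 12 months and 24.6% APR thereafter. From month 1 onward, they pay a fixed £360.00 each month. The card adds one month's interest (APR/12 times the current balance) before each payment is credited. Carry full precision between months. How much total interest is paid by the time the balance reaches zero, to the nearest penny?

£358.90

Promo months 1–12 at r₀ = 0%/12 = 0; months 13+ at r₁ = 24.6%/12 = 0.0205.
After month 12 (no interest yet): B = £7,475.00 − 12·£360.00 = £3,155.00.
Then at r₁ with £360.00/mo: n₂ = −ln(1 − r₁·B/P)/ln(1+r₁) ≈ 9.76 → 10 more payments.
Total paid = 21·£360.00 + £273.90 = £7,833.90; interest = £7,833.90 − £7,475.00 = £358.90.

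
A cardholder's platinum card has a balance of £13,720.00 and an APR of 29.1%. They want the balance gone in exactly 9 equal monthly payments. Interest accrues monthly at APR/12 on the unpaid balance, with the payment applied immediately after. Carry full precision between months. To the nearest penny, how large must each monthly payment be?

Monthly rate r = 29.1%/12 = 2.425% = 0.02425.
Level-payment amortization: P = B₀·r / (1 − (1+r)^(−n)) = 13720.00·0.02425 / (1 − 1.02425^(−9)).
Denominator 1 − (1+r)^(−9) = 0.193979205.
P = 332.71 / 0.193979205 ≈ 1715.18.

£1,715.18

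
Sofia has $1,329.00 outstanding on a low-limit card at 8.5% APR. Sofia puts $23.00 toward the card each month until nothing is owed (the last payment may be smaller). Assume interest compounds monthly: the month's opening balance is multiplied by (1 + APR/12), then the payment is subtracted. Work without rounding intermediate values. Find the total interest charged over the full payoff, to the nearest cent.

Monthly rate r = 8.5%/12 = 0.708333% = 0.00708333.
Payoff takes n = ⌈−ln(1 − rB₀/P)/ln(1+r)⌉ = ⌈74.583⌉ = 75 payments; the last is $13.44.
Total paid = 74·$23.00 + $13.44 = $1,715.44.
Total interest = total paid − principal = $1,715.44 − $1,329.00 = $386.44.

$386.44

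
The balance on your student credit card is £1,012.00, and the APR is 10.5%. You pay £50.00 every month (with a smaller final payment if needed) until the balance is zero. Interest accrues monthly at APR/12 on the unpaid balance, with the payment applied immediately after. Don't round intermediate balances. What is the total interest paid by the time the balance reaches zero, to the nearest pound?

£107

Monthly rate r = 10.5%/12 = 0.875% = 0.00875.
Payoff takes n = ⌈−ln(1 − rB₀/P)/ln(1+r)⌉ = ⌈22.374⌉ = 23 payments; the last is £18.75.
Total paid = 22·£50.00 + £18.75 = £1,118.75.
Total interest = total paid − principal = £1,118.75 − £1,012.00 = £106.75.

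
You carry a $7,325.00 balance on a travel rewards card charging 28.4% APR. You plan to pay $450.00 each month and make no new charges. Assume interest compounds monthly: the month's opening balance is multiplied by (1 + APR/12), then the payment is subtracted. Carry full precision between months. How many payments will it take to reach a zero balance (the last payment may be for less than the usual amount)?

21 months

Monthly rate r = 28.4%/12 = 2.36667% = 0.0236667.
Recurrence: B ← B·(1+r) − $450.00.
Month 1: interest $173.36; balance after payment $7,048.36.
Month 2: interest $166.81; balance after payment $6,765.17.
Closed form: n = −ln(1 − rB₀/P)/ln(1+r) = −ln(0.61476)/ln(1.02367) ≈ 20.800, so the balance reaches zero during payment 21.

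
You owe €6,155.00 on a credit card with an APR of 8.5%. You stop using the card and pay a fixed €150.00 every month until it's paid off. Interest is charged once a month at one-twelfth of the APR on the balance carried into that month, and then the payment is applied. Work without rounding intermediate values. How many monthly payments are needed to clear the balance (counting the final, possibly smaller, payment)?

49 payments

Monthly rate r = 8.5%/12 = 0.708333% = 0.00708333.
Recurrence: B ← B·(1+r) − €150.00.
Month 1: interest €43.60; balance after payment €6,048.60.
Month 2: interest €42.84; balance after payment €5,941.44.
Closed form: n = −ln(1 − rB₀/P)/ln(1+r) = −ln(0.70935)/ln(1.00708) ≈ 48.653, so the balance reaches zero during payment 49.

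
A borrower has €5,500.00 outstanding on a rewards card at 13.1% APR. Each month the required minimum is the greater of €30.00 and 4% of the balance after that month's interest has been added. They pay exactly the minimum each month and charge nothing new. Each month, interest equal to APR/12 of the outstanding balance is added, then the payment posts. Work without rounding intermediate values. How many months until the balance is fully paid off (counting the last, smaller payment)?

Monthly rate r = 13.1%/12 = 1.09167% = 0.0109167.
While 4% of the post-interest balance exceeds €30.00, each month B ← (B·(1+r))·(1 − 0.04), i.e. B shrinks by the factor (1+r)·0.96 = 0.97048.
This holds for months 1–67. Entering month 68 the balance is €738.69; 4% of the post-interest balance is now below €30.00, so the flat €30.00 minimum applies from here.
From month 68 a fixed €30.00 at rate r clears €738.69 in 29 more payments. Total: 67 + 29 = 96 months.

96 months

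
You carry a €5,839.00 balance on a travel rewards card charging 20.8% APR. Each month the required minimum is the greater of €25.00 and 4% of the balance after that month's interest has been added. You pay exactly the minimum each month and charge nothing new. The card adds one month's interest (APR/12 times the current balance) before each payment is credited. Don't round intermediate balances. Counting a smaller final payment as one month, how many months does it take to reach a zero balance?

Monthly rate r = 20.8%/12 = 1.73333% = 0.0173333.
While 4% of the post-interest balance exceeds €25.00, each month B ← (B·(1+r))·(1 − 0.04), i.e. B shrinks by the factor (1+r)·0.96 = 0.97664.
This holds for months 1–96. Entering month 97 the balance is €603.74; 4% of the post-interest balance is now below €25.00, so the flat €25.00 minimum applies from here.
From month 97 a fixed €25.00 at rate r clears €603.74 in 32 more payments. Total: 96 + 32 = 128 months.

128 months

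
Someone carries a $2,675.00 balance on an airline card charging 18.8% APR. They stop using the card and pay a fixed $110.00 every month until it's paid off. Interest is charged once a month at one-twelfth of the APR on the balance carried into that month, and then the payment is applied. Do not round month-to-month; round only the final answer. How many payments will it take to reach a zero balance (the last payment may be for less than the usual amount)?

Monthly rate r = 18.8%/12 = 1.56667% = 0.0156667.
Recurrence: B ← B·(1+r) − $110.00.
Month 1: interest $41.91; balance after payment $2,606.91.
Month 2: interest $40.84; balance after payment $2,537.75.
Closed form: n = −ln(1 − rB₀/P)/ln(1+r) = −ln(0.61902)/ln(1.01567) ≈ 30.854, so the balance reaches zero during payment 31.

31 months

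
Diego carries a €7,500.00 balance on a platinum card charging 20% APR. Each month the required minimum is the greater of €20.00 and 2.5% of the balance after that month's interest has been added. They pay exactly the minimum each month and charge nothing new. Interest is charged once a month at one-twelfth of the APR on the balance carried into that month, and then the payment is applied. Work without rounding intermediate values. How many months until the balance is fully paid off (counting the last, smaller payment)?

322 months

Monthly rate r = 20%/12 = 1.66667% = 0.0166667.
While 2.5% of the post-interest balance exceeds €20.00, each month B ← (B·(1+r))·(1 − 0.025), i.e. B shrinks by the factor (1+r)·0.975 = 0.99125.
This holds for months 1–257. Entering month 258 the balance is €783.69; 2.5% of the post-interest balance is now below €20.00, so the flat €20.00 minimum applies from here.
From month 258 a fixed €20.00 at rate r clears €783.69 in 65 more payments. Total: 257 + 65 = 322 months.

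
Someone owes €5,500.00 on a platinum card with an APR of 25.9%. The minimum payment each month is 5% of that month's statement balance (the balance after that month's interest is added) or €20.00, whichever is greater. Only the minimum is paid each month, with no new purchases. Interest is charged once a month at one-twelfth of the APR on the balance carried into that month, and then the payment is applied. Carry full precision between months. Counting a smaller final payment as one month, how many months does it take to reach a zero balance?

114 months

Monthly rate r = 25.9%/12 = 2.15833% = 0.0215833.
While 5% of the post-interest balance exceeds €20.00, each month B ← (B·(1+r))·(1 − 0.05), i.e. B shrinks by the factor (1+r)·0.95 = 0.9705.
This holds for months 1–89. Entering month 90 the balance is €382.94; 5% of the post-interest balance is now below €20.00, so the flat €20.00 minimum applies from here.
From month 90 a fixed €20.00 at rate r clears €382.94 in 25 more payments. Total: 89 + 25 = 114 months.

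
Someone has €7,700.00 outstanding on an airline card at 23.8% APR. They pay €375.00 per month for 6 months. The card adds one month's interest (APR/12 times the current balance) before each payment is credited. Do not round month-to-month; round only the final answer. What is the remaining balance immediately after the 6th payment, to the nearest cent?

Monthly rate r = 23.8%/12 = 1.98333% = 0.0198333.
Each month: B ← B·(1+r) − €375.00.
Month 1: interest €152.72; balance after payment €7,477.72.
Month 2: interest €148.31; balance after payment €7,251.02.
Month 3: interest €143.81; balance after payment €7,019.84.
Month 4: interest €139.23; balance after payment €6,784.06.
Month 5: interest €134.55; balance after payment €6,543.61.
Month 6: interest €129.78; balance after payment €6,298.40.

€6,298.40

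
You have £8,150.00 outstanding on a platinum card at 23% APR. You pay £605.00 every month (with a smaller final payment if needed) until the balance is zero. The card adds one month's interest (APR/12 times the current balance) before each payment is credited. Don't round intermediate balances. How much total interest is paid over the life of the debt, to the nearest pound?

Monthly rate r = 23%/12 = 1.91667% = 0.0191667.
Payoff takes n = ⌈−ln(1 − rB₀/P)/ln(1+r)⌉ = ⌈15.732⌉ = 16 payments; the last is £443.76.
Total paid = 15·£605.00 + £443.76 = £9,518.76.
Total interest = total paid − principal = £9,518.76 − £8,150.00 = £1,368.76.

£1,369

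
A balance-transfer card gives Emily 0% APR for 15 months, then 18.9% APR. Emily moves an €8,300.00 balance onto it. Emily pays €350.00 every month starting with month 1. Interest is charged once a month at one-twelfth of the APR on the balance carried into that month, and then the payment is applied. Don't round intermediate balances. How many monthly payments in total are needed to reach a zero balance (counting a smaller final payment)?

Promo months 1–15 at r₀ = 0%/12 = 0; months 16+ at r₁ = 18.9%/12 = 0.01575.
After month 15 (no interest yet): B = €8,300.00 − 15·€350.00 = €3,050.00.
Then at r₁ with €350.00/mo: n₂ = −ln(1 − r₁·B/P)/ln(1+r₁) ≈ 9.45 → 10 more payments.

25 payments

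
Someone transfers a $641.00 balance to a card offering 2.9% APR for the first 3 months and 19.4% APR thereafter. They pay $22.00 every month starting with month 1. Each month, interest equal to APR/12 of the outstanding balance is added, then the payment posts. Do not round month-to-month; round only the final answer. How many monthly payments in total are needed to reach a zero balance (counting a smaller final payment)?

Promo months 1–3 at r₀ = 2.9%/12 = 0.00241667; months 4+ at r₁ = 19.4%/12 = 0.0161667.
After month 3: iterate B ← B·(1+r₀) − $22.00 for 3 months → $579.50.
Then at r₁ with $22.00/mo: n₂ = −ln(1 − r₁·B/P)/ln(1+r₁) ≈ 34.60 → 35 more payments.

38 payments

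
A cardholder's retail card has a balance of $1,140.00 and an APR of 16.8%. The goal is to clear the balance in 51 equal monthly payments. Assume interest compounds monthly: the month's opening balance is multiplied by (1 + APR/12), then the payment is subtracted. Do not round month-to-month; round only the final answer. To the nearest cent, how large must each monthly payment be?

Monthly rate r = 16.8%/12 = 1.4% = 0.014.
Level-payment amortization: P = B₀·r / (1 − (1+r)^(−n)) = 1140.00·0.014 / (1 − 1.014^(−51)).
Denominator 1 − (1+r)^(−51) = 0.507887615.
P = 15.96 / 0.507887615 ≈ 31.42.

$31.42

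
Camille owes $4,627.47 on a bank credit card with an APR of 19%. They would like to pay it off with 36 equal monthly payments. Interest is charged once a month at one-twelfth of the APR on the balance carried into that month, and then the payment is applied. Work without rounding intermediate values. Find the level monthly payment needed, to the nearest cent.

Monthly rate r = 19%/12 = 1.58333% = 0.0158333.
Level-payment amortization: P = B₀·r / (1 − (1+r)^(−n)) = 4627.47·0.0158333 / (1 − 1.01583^(−36)).
Denominator 1 − (1+r)^(−36) = 0.431943602.
P = 73.2683 / 0.431943602 ≈ 169.62.

$169.62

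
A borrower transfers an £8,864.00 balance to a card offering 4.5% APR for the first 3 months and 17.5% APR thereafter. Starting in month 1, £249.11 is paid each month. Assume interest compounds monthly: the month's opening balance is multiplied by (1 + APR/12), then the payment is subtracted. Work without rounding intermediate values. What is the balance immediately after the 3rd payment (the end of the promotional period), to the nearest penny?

£8,213.96

Promo months 1–3 at r₀ = 4.5%/12 = 0.00375; months 4+ at r₁ = 17.5%/12 = 0.0145833.
After month 3: iterate B ← B·(1+r₀) − £249.11 for 3 months → £8,213.96.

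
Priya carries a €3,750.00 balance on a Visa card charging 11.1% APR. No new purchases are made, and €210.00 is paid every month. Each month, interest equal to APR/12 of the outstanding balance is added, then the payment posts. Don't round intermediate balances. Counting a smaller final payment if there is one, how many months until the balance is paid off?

20 payments

Monthly rate r = 11.1%/12 = 0.925% = 0.00925.
Recurrence: B ← B·(1+r) − €210.00.
Month 1: interest €34.69; balance after payment €3,574.69.
Month 2: interest €33.07; balance after payment €3,397.75.
Closed form: n = −ln(1 − rB₀/P)/ln(1+r) = −ln(0.83482)/ln(1.00925) ≈ 19.608, so the balance reaches zero during payment 20.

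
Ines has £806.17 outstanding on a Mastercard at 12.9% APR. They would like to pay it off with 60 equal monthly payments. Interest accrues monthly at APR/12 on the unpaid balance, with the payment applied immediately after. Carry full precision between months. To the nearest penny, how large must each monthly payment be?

£18.30

Monthly rate r = 12.9%/12 = 1.075% = 0.01075.
Level-payment amortization: P = B₀·r / (1 − (1+r)^(−n)) = 806.17·0.01075 / (1 − 1.01075^(−60)).
Denominator 1 − (1+r)^(−60) = 0.473528338.
P = 8.66633 / 0.473528338 ≈ 18.30.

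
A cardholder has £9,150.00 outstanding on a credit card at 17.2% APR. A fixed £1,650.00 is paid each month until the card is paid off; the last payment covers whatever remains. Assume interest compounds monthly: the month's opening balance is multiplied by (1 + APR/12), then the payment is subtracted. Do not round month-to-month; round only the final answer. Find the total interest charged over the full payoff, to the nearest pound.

Monthly rate r = 17.2%/12 = 1.43333% = 0.0143333.
Payoff takes n = ⌈−ln(1 − rB₀/P)/ln(1+r)⌉ = ⌈5.820⌉ = 6 payments; the last is £1,354.04.
Total paid = 5·£1,650.00 + £1,354.04 = £9,604.04.
Total interest = total paid − principal = £9,604.04 − £9,150.00 = £454.04.

£454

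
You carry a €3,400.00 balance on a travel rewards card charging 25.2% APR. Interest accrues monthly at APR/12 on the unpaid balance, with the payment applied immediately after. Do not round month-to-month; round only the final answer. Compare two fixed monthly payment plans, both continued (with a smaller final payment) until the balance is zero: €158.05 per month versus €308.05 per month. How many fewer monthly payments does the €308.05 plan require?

Monthly rate r = 25.2%/12 = 2.1% = 0.021.
At €158.05/mo: n = ⌈−ln(1 − rB₀/P)/ln(1+r)⌉ = 29 payments (last €145.55); total interest = total paid − €3,400.00 = €1,170.95.
At €308.05/mo: 13 payments (last €212.49); total interest €509.09.
Payments saved = 29 − 13 = 16.

16 fewer payments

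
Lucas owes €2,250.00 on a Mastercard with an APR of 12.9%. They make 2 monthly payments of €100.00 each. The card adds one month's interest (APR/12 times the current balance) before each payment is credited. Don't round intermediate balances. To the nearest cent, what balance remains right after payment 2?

Monthly rate r = 12.9%/12 = 1.075% = 0.01075.
Each month: B ← B·(1+r) − €100.00.
Month 1: interest €24.19; balance after payment €2,174.19.
Month 2: interest €23.37; balance after payment €2,097.56.

€2,097.56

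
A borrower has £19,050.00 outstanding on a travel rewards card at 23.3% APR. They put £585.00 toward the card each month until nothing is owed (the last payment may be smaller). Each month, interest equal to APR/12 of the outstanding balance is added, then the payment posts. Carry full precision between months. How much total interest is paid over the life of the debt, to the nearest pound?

Monthly rate r = 23.3%/12 = 1.94167% = 0.0194167.
Payoff takes n = ⌈−ln(1 − rB₀/P)/ln(1+r)⌉ = ⌈52.024⌉ = 53 payments; the last is £14.16.
Total paid = 52·£585.00 + £14.16 = £30,434.16.
Total interest = total paid − principal = £30,434.16 − £19,050.00 = £11,384.16.

£11,384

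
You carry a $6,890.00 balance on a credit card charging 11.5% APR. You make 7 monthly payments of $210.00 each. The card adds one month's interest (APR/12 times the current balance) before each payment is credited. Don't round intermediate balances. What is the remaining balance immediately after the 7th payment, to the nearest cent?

$5,852.76

Monthly rate r = 11.5%/12 = 0.958333% = 0.00958333.
Each month: B ← B·(1+r) − $210.00.
Month 1: interest $66.03; balance after payment $6,746.03.
Month 2: interest $64.65; balance after payment $6,600.68.
Month 3: interest $63.26; balance after payment $6,453.94.
Month 4: interest $61.85; balance after payment $6,305.79.
Month 5: interest $60.43; balance after payment $6,156.22.
Month 6: interest $59.00; balance after payment $6,005.21.
Month 7: interest $57.55; balance after payment $5,852.76.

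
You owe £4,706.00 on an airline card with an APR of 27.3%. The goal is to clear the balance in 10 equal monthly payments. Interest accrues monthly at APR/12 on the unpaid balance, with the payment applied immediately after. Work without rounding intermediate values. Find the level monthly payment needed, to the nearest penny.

£531.47

Monthly rate r = 27.3%/12 = 2.275% = 0.02275.
Level-payment amortization: P = B₀·r / (1 − (1+r)^(−n)) = 4706.00·0.02275 / (1 − 1.02275^(−10)).
Denominator 1 − (1+r)^(−10) = 0.201444476.
P = 107.061 / 0.201444476 ≈ 531.47.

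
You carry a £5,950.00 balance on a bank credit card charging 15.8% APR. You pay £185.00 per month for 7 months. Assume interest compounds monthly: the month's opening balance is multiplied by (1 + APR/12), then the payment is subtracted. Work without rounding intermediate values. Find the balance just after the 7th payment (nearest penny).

Monthly rate r = 15.8%/12 = 1.31667% = 0.0131667.
Each month: B ← B·(1+r) − £185.00.
Month 1: interest £78.34; balance after payment £5,843.34.
Month 2: interest £76.94; balance after payment £5,735.28.
Month 3: interest £75.51; balance after payment £5,625.79.
Month 4: interest £74.07; balance after payment £5,514.87.
Month 5: interest £72.61; balance after payment £5,402.48.
Month 6: interest £71.13; balance after payment £5,288.61.
Month 7: interest £69.63; balance after payment £5,173.24.

£5,173.24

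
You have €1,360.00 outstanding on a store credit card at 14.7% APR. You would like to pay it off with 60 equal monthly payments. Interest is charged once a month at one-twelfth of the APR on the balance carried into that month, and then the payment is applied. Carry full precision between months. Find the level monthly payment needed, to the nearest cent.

Monthly rate r = 14.7%/12 = 1.225% = 0.01225.
Level-payment amortization: P = B₀·r / (1 − (1+r)^(−n)) = 1360.00·0.01225 / (1 − 1.01225^(−60)).
Denominator 1 − (1+r)^(−60) = 0.518348548.
P = 16.66 / 0.518348548 ≈ 32.14.

€32.14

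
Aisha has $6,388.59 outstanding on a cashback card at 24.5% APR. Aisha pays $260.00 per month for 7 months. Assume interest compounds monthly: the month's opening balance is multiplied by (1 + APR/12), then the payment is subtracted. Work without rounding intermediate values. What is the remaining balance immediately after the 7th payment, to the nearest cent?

$5,424.15

Monthly rate r = 24.5%/12 = 2.04167% = 0.0204167.
Each month: B ← B·(1+r) − $260.00.
Month 1: interest $130.43; balance after payment $6,259.02.
Month 2: interest $127.79; balance after payment $6,126.81.
Month 3: interest $125.09; balance after payment $5,991.90.
Month 4: interest $122.33; balance after payment $5,854.24.
Month 5: interest $119.52; balance after payment $5,713.76.
Month 6: interest $116.66; balance after payment $5,570.42.
Month 7: interest $113.73; balance after payment $5,424.15.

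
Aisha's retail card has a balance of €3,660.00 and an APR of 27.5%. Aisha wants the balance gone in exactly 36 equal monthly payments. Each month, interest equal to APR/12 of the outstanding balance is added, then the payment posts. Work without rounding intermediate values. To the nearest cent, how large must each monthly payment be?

€150.40

Monthly rate r = 27.5%/12 = 2.29167% = 0.0229167.
Level-payment amortization: P = B₀·r / (1 − (1+r)^(−n)) = 3660.00·0.0229167 / (1 − 1.02292^(−36)).
Denominator 1 − (1+r)^(−36) = 0.557665484.
P = 83.875 / 0.557665484 ≈ 150.40.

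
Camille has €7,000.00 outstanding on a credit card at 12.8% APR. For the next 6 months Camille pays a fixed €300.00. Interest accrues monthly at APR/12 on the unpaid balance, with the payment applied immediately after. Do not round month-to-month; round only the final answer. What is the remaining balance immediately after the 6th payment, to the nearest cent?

Monthly rate r = 12.8%/12 = 1.06667% = 0.0106667.
Each month: B ← B·(1+r) − €300.00.
Month 1: interest €74.67; balance after payment €6,774.67.
Month 2: interest €72.26; balance after payment €6,546.93.
Month 3: interest €69.83; balance after payment €6,316.76.
Month 4: interest €67.38; balance after payment €6,084.14.
Month 5: interest €64.90; balance after payment €5,849.04.
Month 6: interest €62.39; balance after payment €5,611.43.

€5,611.43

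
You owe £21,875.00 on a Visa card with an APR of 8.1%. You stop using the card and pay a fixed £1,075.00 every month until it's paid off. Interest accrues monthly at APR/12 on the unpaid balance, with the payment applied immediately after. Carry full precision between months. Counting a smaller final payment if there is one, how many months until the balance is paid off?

22 payments

Monthly rate r = 8.1%/12 = 0.675% = 0.00675.
Recurrence: B ← B·(1+r) − £1,075.00.
Month 1: interest £147.66; balance after payment £20,947.66.
Month 2: interest £141.40; balance after payment £20,014.05.
Closed form: n = −ln(1 − rB₀/P)/ln(1+r) = −ln(0.86265)/ln(1.00675) ≈ 21.963, so the balance reaches zero during payment 22.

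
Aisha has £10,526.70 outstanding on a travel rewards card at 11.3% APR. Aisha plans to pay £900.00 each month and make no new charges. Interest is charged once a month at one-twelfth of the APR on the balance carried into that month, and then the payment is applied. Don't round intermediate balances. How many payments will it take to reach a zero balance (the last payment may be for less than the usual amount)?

13 months

Monthly rate r = 11.3%/12 = 0.941667% = 0.00941667.
Recurrence: B ← B·(1+r) − £900.00.
Month 1: interest £99.13; balance after payment £9,725.83.
Month 2: interest £91.58; balance after payment £8,917.41.
Closed form: n = −ln(1 − rB₀/P)/ln(1+r) = −ln(0.88986)/ln(1.00942) ≈ 12.450, so the balance reaches zero during payment 13.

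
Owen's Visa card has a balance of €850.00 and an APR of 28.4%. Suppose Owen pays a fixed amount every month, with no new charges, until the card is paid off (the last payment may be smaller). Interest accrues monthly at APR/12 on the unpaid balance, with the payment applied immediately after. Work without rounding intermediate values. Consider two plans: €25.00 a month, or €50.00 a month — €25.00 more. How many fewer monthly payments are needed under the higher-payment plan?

Monthly rate r = 28.4%/12 = 2.36667% = 0.0236667.
At €25.00/mo: n = ⌈−ln(1 − rB₀/P)/ln(1+r)⌉ = 70 payments (last €20.43); total interest = total paid − €850.00 = €895.43.
At €50.00/mo: 23 payments (last €0.26); total interest €250.26.
Payments saved = 70 − 23 = 47.

47 fewer payments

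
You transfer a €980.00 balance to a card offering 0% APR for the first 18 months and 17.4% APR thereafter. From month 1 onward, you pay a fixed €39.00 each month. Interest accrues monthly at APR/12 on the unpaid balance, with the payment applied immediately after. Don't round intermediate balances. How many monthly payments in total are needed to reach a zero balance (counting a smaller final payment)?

26 months

Promo months 1–18 at r₀ = 0%/12 = 0; months 19+ at r₁ = 17.4%/12 = 0.0145.
After month 18 (no interest yet): B = €980.00 − 18·€39.00 = €278.00.
Then at r₁ with €39.00/mo: n₂ = −ln(1 − r₁·B/P)/ln(1+r₁) ≈ 7.58 → 8 more payments.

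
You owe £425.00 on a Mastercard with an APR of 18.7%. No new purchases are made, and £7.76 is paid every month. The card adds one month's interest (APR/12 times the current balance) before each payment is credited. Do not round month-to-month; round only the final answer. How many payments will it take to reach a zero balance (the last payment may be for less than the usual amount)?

125 payments

Monthly rate r = 18.7%/12 = 1.55833% = 0.0155833.
Recurrence: B ← B·(1+r) − £7.76.
Month 1: interest £6.62; balance after payment £423.86.
Month 2: interest £6.61; balance after payment £422.71.
Closed form: n = −ln(1 − rB₀/P)/ln(1+r) = −ln(0.14653)/ln(1.01558) ≈ 124.199, so the balance reaches zero during payment 125.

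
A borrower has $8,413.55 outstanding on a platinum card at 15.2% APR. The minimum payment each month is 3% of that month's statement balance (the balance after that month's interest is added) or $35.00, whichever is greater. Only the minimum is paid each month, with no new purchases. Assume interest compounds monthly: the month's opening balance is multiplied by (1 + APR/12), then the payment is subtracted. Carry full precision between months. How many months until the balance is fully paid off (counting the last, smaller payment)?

155 months

Monthly rate r = 15.2%/12 = 1.26667% = 0.0126667.
While 3% of the post-interest balance exceeds $35.00, each month B ← (B·(1+r))·(1 − 0.03), i.e. B shrinks by the factor (1+r)·0.97 = 0.98229.
This holds for months 1–112. Entering month 113 the balance is $1,136.75; 3% of the post-interest balance is now below $35.00, so the flat $35.00 minimum applies from here.
From month 113 a fixed $35.00 at rate r clears $1,136.75 in 43 more payments. Total: 112 + 43 = 155 months.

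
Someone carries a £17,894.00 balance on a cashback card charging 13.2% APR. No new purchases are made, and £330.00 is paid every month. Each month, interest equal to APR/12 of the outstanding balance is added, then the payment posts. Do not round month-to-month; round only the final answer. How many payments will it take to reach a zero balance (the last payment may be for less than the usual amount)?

83 payments

Monthly rate r = 13.2%/12 = 1.1% = 0.011.
Recurrence: B ← B·(1+r) − £330.00.
Month 1: interest £196.83; balance after payment £17,760.83.
Month 2: interest £195.37; balance after payment £17,626.20.
Closed form: n = −ln(1 − rB₀/P)/ln(1+r) = −ln(0.40353)/ln(1.011) ≈ 82.953, so the balance reaches zero during payment 83.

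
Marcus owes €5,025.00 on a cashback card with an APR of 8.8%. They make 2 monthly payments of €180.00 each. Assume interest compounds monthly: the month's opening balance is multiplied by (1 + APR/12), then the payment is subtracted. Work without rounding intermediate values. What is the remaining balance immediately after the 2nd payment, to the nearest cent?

€4,737.65

Monthly rate r = 8.8%/12 = 0.733333% = 0.00733333.
Each month: B ← B·(1+r) − €180.00.
Month 1: interest €36.85; balance after payment €4,881.85.
Month 2: interest €35.80; balance after payment €4,737.65.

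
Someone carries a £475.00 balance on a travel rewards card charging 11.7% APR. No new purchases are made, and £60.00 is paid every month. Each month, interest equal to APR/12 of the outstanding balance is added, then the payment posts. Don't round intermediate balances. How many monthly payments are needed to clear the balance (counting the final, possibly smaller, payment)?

9 months

Monthly rate r = 11.7%/12 = 0.975% = 0.00975.
Recurrence: B ← B·(1+r) − £60.00.
Month 1: interest £4.63; balance after payment £419.63.
Month 2: interest £4.09; balance after payment £363.72.
Closed form: n = −ln(1 − rB₀/P)/ln(1+r) = −ln(0.92281)/ln(1.00975) ≈ 8.279, so the balance reaches zero during payment 9.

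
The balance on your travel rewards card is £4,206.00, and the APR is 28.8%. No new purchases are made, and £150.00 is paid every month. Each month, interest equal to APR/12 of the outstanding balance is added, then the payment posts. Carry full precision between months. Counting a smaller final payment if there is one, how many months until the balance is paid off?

48 months

Monthly rate r = 28.8%/12 = 2.4% = 0.024.
Recurrence: B ← B·(1+r) − £150.00.
Month 1: interest £100.94; balance after payment £4,156.94.
Month 2: interest £99.77; balance after payment £4,106.71.
Closed form: n = −ln(1 − rB₀/P)/ln(1+r) = −ln(0.32704)/ln(1.024) ≈ 47.126, so the balance reaches zero during payment 48.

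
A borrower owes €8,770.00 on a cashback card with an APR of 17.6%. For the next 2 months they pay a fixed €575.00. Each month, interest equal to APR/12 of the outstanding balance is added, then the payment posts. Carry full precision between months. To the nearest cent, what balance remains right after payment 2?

€7,870.71

Monthly rate r = 17.6%/12 = 1.46667% = 0.0146667.
Each month: B ← B·(1+r) − €575.00.
Month 1: interest €128.63; balance after payment €8,323.63.
Month 2: interest €122.08; balance after payment €7,870.71.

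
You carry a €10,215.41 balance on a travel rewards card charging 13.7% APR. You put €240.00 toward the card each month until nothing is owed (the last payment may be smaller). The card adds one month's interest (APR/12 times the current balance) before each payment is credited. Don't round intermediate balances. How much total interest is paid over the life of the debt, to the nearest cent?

€3,852.96

Monthly rate r = 13.7%/12 = 1.14167% = 0.0114167.
Payoff takes n = ⌈−ln(1 − rB₀/P)/ln(1+r)⌉ = ⌈58.617⌉ = 59 payments; the last is €148.37.
Total paid = 58·€240.00 + €148.37 = €14,068.37.
Total interest = total paid − principal = €14,068.37 − €10,215.41 = €3,852.96.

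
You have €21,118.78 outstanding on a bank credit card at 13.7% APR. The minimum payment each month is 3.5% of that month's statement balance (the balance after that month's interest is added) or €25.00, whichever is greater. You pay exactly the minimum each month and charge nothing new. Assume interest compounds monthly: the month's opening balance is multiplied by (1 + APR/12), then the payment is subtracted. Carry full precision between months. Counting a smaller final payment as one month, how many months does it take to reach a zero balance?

Monthly rate r = 13.7%/12 = 1.14167% = 0.0114167.
While 3.5% of the post-interest balance exceeds €25.00, each month B ← (B·(1+r))·(1 − 0.035), i.e. B shrinks by the factor (1+r)·0.965 = 0.97602.
This holds for months 1–140. Entering month 141 the balance is €705.84; 3.5% of the post-interest balance is now below €25.00, so the flat €25.00 minimum applies from here.
From month 141 a fixed €25.00 at rate r clears €705.84 in 35 more payments. Total: 140 + 35 = 175 months.

175 months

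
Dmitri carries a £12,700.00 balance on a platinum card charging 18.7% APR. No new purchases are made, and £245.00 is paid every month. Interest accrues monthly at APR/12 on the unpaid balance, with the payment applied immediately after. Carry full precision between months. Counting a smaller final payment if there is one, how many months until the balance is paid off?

107 months

Monthly rate r = 18.7%/12 = 1.55833% = 0.0155833.
Recurrence: B ← B·(1+r) − £245.00.
Month 1: interest £197.91; balance after payment £12,652.91.
Month 2: interest £197.17; balance after payment £12,605.08.
Closed form: n = −ln(1 − rB₀/P)/ln(1+r) = −ln(0.19221)/ln(1.01558) ≈ 106.651, so the balance reaches zero during payment 107.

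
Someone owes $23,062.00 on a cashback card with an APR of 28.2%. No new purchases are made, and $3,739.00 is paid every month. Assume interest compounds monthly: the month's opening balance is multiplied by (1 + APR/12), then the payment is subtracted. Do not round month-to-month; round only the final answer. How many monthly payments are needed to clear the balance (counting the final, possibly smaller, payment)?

7 payments

Monthly rate r = 28.2%/12 = 2.35% = 0.0235.
Recurrence: B ← B·(1+r) − $3,739.00.
Month 1: interest $541.96; balance after payment $19,864.96.
Month 2: interest $466.83; balance after payment $16,592.78.
Closed form: n = −ln(1 − rB₀/P)/ln(1+r) = −ln(0.85505)/ln(1.0235) ≈ 6.741, so the balance reaches zero during payment 7.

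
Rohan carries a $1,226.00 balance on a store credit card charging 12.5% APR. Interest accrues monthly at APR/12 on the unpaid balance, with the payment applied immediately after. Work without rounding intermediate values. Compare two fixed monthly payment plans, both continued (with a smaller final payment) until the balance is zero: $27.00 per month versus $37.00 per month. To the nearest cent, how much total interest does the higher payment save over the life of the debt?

$157.32

Monthly rate r = 12.5%/12 = 1.04167% = 0.0104167.
At $27.00/mo: n = ⌈−ln(1 − rB₀/P)/ln(1+r)⌉ = 62 payments (last $21.94); total interest = total paid − $1,226.00 = $442.94.
At $37.00/mo: 41 payments (last $31.62); total interest $285.62.
Interest saved = $442.94 − $285.62 = $157.32.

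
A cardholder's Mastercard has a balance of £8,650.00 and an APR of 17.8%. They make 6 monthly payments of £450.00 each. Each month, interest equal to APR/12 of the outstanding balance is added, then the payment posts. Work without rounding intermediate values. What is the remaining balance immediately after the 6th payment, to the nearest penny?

Monthly rate r = 17.8%/12 = 1.48333% = 0.0148333.
Each month: B ← B·(1+r) − £450.00.
Month 1: interest £128.31; balance after payment £8,328.31.
Month 2: interest £123.54; balance after payment £8,001.84.
Month 3: interest £118.69; balance after payment £7,670.54.
Month 4: interest £113.78; balance after payment £7,334.32.
Month 5: interest £108.79; balance after payment £6,993.11.
Month 6: interest £103.73; balance after payment £6,646.84.

£6,646.84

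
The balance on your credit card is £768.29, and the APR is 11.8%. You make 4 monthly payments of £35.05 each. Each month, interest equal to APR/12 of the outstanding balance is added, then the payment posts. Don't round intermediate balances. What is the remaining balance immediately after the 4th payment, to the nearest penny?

£656.68

Monthly rate r = 11.8%/12 = 0.983333% = 0.00983333.
Each month: B ← B·(1+r) − £35.05.
Month 1: interest £7.55; balance after payment £740.79.
Month 2: interest £7.28; balance after payment £713.03.
Month 3: interest £7.01; balance after payment £684.99.
Month 4: interest £6.74; balance after payment £656.68.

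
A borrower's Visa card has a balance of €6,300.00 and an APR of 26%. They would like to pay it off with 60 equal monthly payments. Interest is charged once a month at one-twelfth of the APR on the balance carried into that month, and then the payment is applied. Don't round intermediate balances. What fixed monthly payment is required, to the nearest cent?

€188.62

Monthly rate r = 26%/12 = 2.16667% = 0.0216667.
Level-payment amortization: P = B₀·r / (1 − (1+r)^(−n)) = 6300.00·0.0216667 / (1 − 1.02167^(−60)).
Denominator 1 − (1+r)^(−60) = 0.723658219.
P = 136.5 / 0.723658219 ≈ 188.62.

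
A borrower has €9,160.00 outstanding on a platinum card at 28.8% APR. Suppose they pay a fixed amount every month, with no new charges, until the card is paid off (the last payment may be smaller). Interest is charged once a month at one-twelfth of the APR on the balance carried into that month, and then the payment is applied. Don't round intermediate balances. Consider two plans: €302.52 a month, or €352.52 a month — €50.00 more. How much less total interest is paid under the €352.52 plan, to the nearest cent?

€2,021.83

Monthly rate r = 28.8%/12 = 2.4% = 0.024.
At €302.52/mo: n = ⌈−ln(1 − rB₀/P)/ln(1+r)⌉ = 55 payments (last €210.94); total interest = total paid − €9,160.00 = €7,387.02.
At €352.52/mo: 42 payments (last €71.87); total interest €5,365.19.
Interest saved = €7,387.02 − €5,365.19 = €2,021.83.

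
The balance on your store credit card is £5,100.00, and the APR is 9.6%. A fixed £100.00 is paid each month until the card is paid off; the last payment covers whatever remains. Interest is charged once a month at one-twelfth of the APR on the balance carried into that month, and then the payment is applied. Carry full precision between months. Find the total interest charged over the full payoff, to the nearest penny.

Monthly rate r = 9.6%/12 = 0.8% = 0.008.
Payoff takes n = ⌈−ln(1 − rB₀/P)/ln(1+r)⌉ = ⌈65.793⌉ = 66 payments; the last is £79.35.
Total paid = 65·£100.00 + £79.35 = £6,579.35.
Total interest = total paid − principal = £6,579.35 − £5,100.00 = £1,479.35.

£1,479.35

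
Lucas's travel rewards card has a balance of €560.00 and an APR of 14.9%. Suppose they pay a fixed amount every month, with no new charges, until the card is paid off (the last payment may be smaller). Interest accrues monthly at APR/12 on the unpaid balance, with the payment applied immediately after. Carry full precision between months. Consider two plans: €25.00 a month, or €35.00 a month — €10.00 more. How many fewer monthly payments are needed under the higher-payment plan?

9 fewer payments

Monthly rate r = 14.9%/12 = 1.24167% = 0.0124167.
At €25.00/mo: n = ⌈−ln(1 − rB₀/P)/ln(1+r)⌉ = 27 payments (last €10.31); total interest = total paid − €560.00 = €100.31.
At €35.00/mo: 18 payments (last €33.18); total interest €68.18.
Payments saved = 27 − 18 = 9.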